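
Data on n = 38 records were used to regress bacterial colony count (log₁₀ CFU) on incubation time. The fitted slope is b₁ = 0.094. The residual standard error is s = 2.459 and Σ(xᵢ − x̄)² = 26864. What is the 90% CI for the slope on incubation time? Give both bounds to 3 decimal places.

(0.069, 0.119)

SE(b₁) = s/√Sₓₓ = 2.459/√26864 = 0.0150028.
df = n − 2 = 36.
t* = t_{0.05, 36} = 1.688298.
Margin = t* × SE = 1.688298 × 0.0150028 = 0.02533.
CI: 0.094 ± 0.02533 → (0.069, 0.119).
With 90% confidence, each one-unit increase in incubation time is associated with a change of between 0.069 and 0.119 log₁₀ CFU in bacterial colony count.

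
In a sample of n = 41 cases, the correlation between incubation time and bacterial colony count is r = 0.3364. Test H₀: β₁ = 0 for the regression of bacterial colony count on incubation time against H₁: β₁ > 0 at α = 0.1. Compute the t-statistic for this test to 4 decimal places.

t = r·√(n − 2)/√(1 − r²) = 0.3364·√39/√0.886835 = 2.2308.
df = n − 2 = 39.
One-sided p ≈ 0.0158, which is < 0.1, so reject H₀.
There is evidence of a linear association between incubation time and bacterial colony count.

t = 2.2308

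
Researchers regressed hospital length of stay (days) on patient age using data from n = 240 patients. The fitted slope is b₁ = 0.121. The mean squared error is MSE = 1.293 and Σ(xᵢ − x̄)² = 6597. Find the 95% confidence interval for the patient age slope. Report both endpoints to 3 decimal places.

SE(b₁) = √(MSE/Sₓₓ) = √(1.293/6597) = 0.0139999.
df = n − 2 = 238.
t* = t_{0.025, 238} = 1.969982.
Margin = t* × SE = 1.969982 × 0.0139999 = 0.02758.
CI: 0.121 ± 0.02758 → (0.093, 0.149).
With 95% confidence, each one-unit increase in patient age is associated with a change of between 0.093 and 0.149 days in hospital length of stay.

(0.093, 0.149)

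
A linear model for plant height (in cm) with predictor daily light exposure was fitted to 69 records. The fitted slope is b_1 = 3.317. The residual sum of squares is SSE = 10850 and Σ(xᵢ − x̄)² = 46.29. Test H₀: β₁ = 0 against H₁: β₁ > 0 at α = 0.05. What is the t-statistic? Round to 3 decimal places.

MSE = SSE/(n − 2) = 10850/67 = 161.94.
SE(b_1) = √(MSE/Sₓₓ) = √(161.94/46.29) = 1.8704.
t = 3.317 / 1.8704 = 1.773.
df = n − 2 = 67.
One-sided p ≈ 0.0404, which is < 0.05, so reject H₀.
There is evidence that the true slope on daily light exposure is positive.

t = 1.773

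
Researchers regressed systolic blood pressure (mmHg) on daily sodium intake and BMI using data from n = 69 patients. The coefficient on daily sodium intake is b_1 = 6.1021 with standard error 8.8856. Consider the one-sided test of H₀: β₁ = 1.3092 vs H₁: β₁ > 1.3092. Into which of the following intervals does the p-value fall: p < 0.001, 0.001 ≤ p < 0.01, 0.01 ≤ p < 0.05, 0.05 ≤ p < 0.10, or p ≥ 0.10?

p ≥ 0.10

t = (6.1021 − 1.3092) / 8.8856 = 0.539.
df = n − k − 1 = 69 − 2 − 1 = 66.
One-sided p = P(T_{66} > t) ≈ 0.2957.
So p ≥ 0.10.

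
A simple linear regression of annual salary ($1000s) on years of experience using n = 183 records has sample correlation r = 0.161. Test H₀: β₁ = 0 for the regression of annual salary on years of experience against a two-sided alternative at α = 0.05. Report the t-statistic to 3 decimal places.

t = r·√(n − 2)/√(1 − r²) = 0.161·√181/√0.974079 = 2.195.
df = n − 2 = 181.
Two-sided p ≈ 0.0295, which is < 0.05, so reject H₀.
There is evidence of a linear association between years of experience and annual salary.

t = 2.195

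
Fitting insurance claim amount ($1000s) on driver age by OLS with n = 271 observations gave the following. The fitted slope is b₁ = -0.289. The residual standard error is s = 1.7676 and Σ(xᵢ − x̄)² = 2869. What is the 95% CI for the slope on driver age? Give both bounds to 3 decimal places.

(-0.354, -0.224)

SE(b₁) = s/√Sₓₓ = 1.7676/√2869 = 0.0330004.
df = n − 2 = 269.
t* = t_{0.025, 269} = 1.968822.
Margin = t* × SE = 1.968822 × 0.0330004 = 0.06497.
CI: -0.289 ± 0.06497 → (-0.354, -0.224).
With 95% confidence, each one-unit increase in driver age is associated with a change of between -0.354 and -0.224 $1000s in insurance claim amount.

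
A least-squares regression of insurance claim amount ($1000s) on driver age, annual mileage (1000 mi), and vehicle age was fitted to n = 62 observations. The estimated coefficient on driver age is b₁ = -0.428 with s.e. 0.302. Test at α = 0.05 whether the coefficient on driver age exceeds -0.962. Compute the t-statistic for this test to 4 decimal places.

H₀: β₁ = -0.962 vs H₁: β₁ > -0.962.
t = (b₁ − β₁⁰)/SE = (-0.428 − (-0.962)) / 0.302 = 1.7682.
df = n − k − 1 = 62 − 3 − 1 = 58.
One-sided p ≈ 0.0411, which is < 0.05, so reject H₀.
There is evidence that the true slope on driver age exceeds -0.962 $1000s per unit, holding the other predictors fixed.

t = 1.7682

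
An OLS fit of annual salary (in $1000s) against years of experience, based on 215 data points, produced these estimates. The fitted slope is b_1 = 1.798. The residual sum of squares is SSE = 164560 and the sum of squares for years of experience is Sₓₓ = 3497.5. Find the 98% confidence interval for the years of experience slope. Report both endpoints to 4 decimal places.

(0.6963, 2.8997)

MSE = SSE/(n − 2) = 164560/213 = 772.582.
SE(b_1) = √(MSE/Sₓₓ) = √(772.582/3497.5) = 0.469995.
df = n − 2 = 213.
t* = t_{0.01, 213} = 2.343982.
Margin = t* × SE = 2.343982 × 0.469995 = 1.101660.
CI: 1.798 ± 1.101660 → (0.6963, 2.8997).
With 98% confidence, each one-unit increase in years of experience is associated with a change of between 0.6963 and 2.8997 $1000s in annual salary.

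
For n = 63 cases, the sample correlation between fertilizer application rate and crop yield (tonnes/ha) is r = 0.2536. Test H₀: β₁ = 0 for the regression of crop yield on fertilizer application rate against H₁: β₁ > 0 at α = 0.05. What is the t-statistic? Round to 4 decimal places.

t = 2.0476

t = r·√(n − 2)/√(1 − r²) = 0.2536·√61/√0.935687 = 2.0476.
df = n − 2 = 61.
One-sided p ≈ 0.0225, which is < 0.05, so reject H₀.
There is evidence of a linear association between fertilizer application rate and crop yield.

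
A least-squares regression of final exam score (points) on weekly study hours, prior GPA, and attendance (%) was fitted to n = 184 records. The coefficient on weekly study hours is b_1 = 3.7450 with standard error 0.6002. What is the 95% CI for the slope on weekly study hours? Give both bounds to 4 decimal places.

(2.5607, 4.9293)

df = n − k − 1 = 184 − 3 − 1 = 180.
t* = t_{0.025, 180} = 1.973231.
Margin = t* × SE = 1.973231 × 0.6002 = 1.184333.
CI: 3.7450 ± 1.184333 → (2.5607, 4.9293).
With 95% confidence, each one-unit increase in weekly study hours is associated with a change of between 2.5607 and 4.9293 points in final exam score, holding the other predictors fixed.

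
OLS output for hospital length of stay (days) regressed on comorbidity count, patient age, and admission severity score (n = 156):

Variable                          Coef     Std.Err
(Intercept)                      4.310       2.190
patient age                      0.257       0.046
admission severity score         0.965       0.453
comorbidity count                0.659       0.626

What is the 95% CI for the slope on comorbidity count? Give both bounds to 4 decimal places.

(-0.5778, 1.8958)

Read off: b = 0.659, SE = 0.626 for comorbidity count.
df = n − k − 1 = 156 − 3 − 1 = 152.
t* = t_{0.025, 152} = 1.975694.
Margin = t* × SE = 1.975694 × 0.626 = 1.236784.
CI: 0.659 ± 1.236784 → (-0.5778, 1.8958).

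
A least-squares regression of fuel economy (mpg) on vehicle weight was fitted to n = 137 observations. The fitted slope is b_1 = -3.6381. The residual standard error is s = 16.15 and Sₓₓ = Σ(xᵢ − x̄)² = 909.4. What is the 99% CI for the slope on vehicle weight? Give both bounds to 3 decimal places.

(-5.037, -2.239)

SE(b_1) = s/√Sₓₓ = 16.15/√909.4 = 0.535544.
df = n − 2 = 135.
t* = t_{0.005, 135} = 2.612738.
Margin = t* × SE = 2.612738 × 0.535544 = 1.39924.
CI: -3.6381 ± 1.39924 → (-5.037, -2.239).
With 99% confidence, each one-unit increase in vehicle weight is associated with a change of between -5.037 and -2.239 mpg in fuel economy.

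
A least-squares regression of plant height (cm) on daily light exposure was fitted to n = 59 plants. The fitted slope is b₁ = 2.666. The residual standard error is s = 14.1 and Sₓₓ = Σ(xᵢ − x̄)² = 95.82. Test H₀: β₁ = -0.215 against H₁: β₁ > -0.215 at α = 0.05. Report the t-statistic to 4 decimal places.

t = 2.0001

SE(b₁) = s/√Sₓₓ = 14.1/√95.82 = 1.44043.
t = (2.666 − (-0.215)) / 1.44043 = 2.0001.
df = n − 2 = 57.
One-sided p ≈ 0.0251, which is < 0.05, so reject H₀.
There is evidence that the true slope on daily light exposure exceeds -0.215 cm per unit.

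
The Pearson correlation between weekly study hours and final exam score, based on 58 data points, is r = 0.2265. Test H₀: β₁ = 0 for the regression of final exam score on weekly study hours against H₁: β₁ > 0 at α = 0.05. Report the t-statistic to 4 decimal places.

t = r·√(n − 2)/√(1 − r²) = 0.2265·√56/√0.948698 = 1.7402.
df = n − 2 = 56.
One-sided p ≈ 0.0437, which is < 0.05, so reject H₀.
There is evidence of a linear association between weekly study hours and final exam score.

t = 1.7402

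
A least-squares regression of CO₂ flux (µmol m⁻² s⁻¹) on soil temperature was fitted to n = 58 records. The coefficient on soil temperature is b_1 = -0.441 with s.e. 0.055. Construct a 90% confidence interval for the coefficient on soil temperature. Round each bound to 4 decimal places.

(-0.5330, -0.3490)

df = n − 2 = 58 − 2 = 56.
t* = t_{0.05, 56} = 1.672522.
Margin = t* × SE = 1.672522 × 0.055 = 0.091989.
CI: -0.441 ± 0.091989 → (-0.5330, -0.3490).
With 90% confidence, each one-unit increase in soil temperature is associated with a change of between -0.5330 and -0.3490 µmol m⁻² s⁻¹ in CO₂ flux.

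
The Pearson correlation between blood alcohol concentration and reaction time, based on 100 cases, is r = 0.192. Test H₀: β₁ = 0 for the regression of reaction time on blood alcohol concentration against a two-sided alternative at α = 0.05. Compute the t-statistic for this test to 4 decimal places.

t = r·√(n − 2)/√(1 − r²) = 0.192·√98/√0.963136 = 1.9367.
df = n − 2 = 98.
Two-sided p ≈ 0.0557, which is ≥ 0.05, so fail to reject H₀.
The data do not give significant evidence of a linear association between blood alcohol concentration and reaction time.

t = 1.9367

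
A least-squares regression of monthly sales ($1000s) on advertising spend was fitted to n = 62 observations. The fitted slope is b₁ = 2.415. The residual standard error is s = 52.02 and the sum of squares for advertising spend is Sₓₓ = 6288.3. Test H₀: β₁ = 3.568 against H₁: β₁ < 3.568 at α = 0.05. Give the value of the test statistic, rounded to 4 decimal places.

t = -1.7576

SE(b₁) = s/√Sₓₓ = 52.02/√6288.3 = 0.656.
t = (2.415 − 3.568) / 0.656 = -1.7576.
df = n − 2 = 60.
One-sided p ≈ 0.0420, which is < 0.05, so reject H₀.
There is evidence that the true slope on advertising spend is below 3.568 $1000s per unit.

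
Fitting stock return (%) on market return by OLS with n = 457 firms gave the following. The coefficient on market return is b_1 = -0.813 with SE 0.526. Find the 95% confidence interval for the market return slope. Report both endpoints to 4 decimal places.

(-1.8467, 0.2207)

df = n − 2 = 457 − 2 = 455.
t* = t_{0.025, 455} = 1.965191.
Margin = t* × SE = 1.965191 × 0.526 = 1.033691.
CI: -0.813 ± 1.033691 → (-1.8467, 0.2207).
With 95% confidence, each one-unit increase in market return is associated with a change of between -1.8467 and 0.2207 % in stock return.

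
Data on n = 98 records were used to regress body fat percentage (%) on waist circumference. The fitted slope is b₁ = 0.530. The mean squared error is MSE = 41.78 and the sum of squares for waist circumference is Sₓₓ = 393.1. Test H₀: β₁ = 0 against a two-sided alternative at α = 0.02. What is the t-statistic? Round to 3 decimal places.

t = 1.626

SE(b₁) = √(MSE/Sₓₓ) = √(41.78/393.1) = 0.326011.
t = 0.530 / 0.326011 = 1.626.
df = n − 2 = 96.
Two-sided p ≈ 0.1073, which is ≥ 0.02, so fail to reject H₀.
The data do not give significant evidence of an association between waist circumference and body fat percentage.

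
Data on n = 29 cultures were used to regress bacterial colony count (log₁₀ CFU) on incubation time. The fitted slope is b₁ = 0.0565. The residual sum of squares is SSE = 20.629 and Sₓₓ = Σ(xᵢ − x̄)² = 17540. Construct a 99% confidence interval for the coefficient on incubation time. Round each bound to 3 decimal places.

(0.038, 0.075)

MSE = SSE/(n − 2) = 20.629/27 = 0.764037.
SE(b₁) = √(MSE/Sₓₓ) = √(0.764037/17540) = 0.00659998.
df = n − 2 = 27.
t* = t_{0.005, 27} = 2.770683.
Margin = t* × SE = 2.770683 × 0.00659998 = 0.01829.
CI: 0.0565 ± 0.01829 → (0.038, 0.075).
With 99% confidence, each one-unit increase in incubation time is associated with a change of between 0.038 and 0.075 log₁₀ CFU in bacterial colony count.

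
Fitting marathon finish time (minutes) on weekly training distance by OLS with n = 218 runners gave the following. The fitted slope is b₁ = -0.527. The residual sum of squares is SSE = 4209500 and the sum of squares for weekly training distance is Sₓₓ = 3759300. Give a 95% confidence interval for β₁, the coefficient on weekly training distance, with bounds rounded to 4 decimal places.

MSE = SSE/(n − 2) = 4209500/216 = 19488.4.
SE(b₁) = √(MSE/Sₓₓ) = √(19488.4/3759300) = 0.0720004.
df = n − 2 = 216.
t* = t_{0.025, 216} = 1.971007.
Margin = t* × SE = 1.971007 × 0.0720004 = 0.141913.
CI: -0.527 ± 0.141913 → (-0.6689, -0.3851).
With 95% confidence, each one-unit increase in weekly training distance is associated with a change of between -0.6689 and -0.3851 minutes in marathon finish time.

(-0.6689, -0.3851)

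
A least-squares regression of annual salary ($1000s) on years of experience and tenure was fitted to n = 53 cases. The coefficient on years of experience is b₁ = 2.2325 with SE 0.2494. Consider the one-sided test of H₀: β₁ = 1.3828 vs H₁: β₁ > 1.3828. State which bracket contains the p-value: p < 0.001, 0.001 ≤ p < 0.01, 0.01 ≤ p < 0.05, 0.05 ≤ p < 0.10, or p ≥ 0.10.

p < 0.001

t = (2.2325 − 1.3828) / 0.2494 = 3.407.
df = n − k − 1 = 53 − 2 − 1 = 50.
One-sided p = P(T_{50} > t) ≈ 0.0007.
So p < 0.001.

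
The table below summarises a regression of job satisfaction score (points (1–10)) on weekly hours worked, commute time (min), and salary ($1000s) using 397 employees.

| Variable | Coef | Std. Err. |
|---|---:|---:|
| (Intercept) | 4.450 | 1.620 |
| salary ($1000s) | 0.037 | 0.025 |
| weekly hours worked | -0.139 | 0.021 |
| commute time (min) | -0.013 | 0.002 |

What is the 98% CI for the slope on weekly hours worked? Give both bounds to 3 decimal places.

(-0.188, -0.090)

Read off: b = -0.139, SE = 0.021 for weekly hours worked.
df = n − k − 1 = 397 − 3 − 1 = 393.
t* = t_{0.01, 393} = 2.335874.
Margin = t* × SE = 2.335874 × 0.021 = 0.04905.
CI: -0.139 ± 0.04905 → (-0.188, -0.090).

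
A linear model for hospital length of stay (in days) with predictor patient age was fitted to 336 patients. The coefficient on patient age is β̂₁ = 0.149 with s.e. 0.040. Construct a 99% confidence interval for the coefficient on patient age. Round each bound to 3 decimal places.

(0.045, 0.253)

df = n − 2 = 336 − 2 = 334.
t* = t_{0.005, 334} = 2.590629.
Margin = t* × SE = 2.590629 × 0.040 = 0.10363.
CI: 0.149 ± 0.10363 → (0.045, 0.253).
With 99% confidence, each one-unit increase in patient age is associated with a change of between 0.045 and 0.253 days in hospital length of stay.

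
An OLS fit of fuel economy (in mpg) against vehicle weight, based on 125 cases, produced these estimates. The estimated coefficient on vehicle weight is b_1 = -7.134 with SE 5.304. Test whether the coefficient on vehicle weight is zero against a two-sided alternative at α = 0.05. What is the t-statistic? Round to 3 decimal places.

H₀: β₁ = 0 vs H₁: β₁ ≠ 0.
t = (b_1 − β₁⁰)/SE = -7.134 / 5.304 = -1.345.
df = n − 2 = 125 − 2 = 123.
Two-sided p ≈ 0.1811, which is ≥ 0.05, so fail to reject H₀.
The data do not give significant evidence of an association between vehicle weight and fuel economy.

t = -1.345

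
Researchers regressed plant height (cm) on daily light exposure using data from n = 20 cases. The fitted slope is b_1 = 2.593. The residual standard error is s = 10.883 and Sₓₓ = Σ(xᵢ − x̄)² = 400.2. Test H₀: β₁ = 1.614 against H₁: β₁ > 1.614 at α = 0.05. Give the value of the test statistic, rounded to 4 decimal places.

t = 1.7996

SE(b_1) = s/√Sₓₓ = 10.883/√400.2 = 0.544014.
t = (2.593 − 1.614) / 0.544014 = 1.7996.
df = n − 2 = 18.
One-sided p ≈ 0.0444, which is < 0.05, so reject H₀.
There is evidence that the true slope on daily light exposure exceeds 1.614 cm per unit.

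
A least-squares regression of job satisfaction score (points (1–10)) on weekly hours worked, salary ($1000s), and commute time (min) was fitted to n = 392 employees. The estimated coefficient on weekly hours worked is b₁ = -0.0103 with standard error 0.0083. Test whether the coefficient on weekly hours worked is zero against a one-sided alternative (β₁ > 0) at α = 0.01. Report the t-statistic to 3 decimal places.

t = -1.241

H₀: β₁ = 0 vs H₁: β₁ > 0.
t = (b₁ − β₁⁰)/SE = -0.0103 / 0.0083 = -1.241.
df = n − k − 1 = 392 − 3 − 1 = 388.
One-sided p ≈ 0.8923, which is ≥ 0.01, so fail to reject H₀.
The data do not give significant evidence that the true slope on weekly hours worked is positive, holding the other predictors fixed.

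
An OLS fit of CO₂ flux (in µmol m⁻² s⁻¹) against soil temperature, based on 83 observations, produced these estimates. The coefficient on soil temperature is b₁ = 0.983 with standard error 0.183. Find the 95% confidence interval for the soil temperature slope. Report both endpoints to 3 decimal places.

(0.619, 1.347)

df = n − 2 = 83 − 2 = 81.
t* = t_{0.025, 81} = 1.989686.
Margin = t* × SE = 1.989686 × 0.183 = 0.36411.
CI: 0.983 ± 0.36411 → (0.619, 1.347).
With 95% confidence, each one-unit increase in soil temperature is associated with a change of between 0.619 and 1.347 µmol m⁻² s⁻¹ in CO₂ flux.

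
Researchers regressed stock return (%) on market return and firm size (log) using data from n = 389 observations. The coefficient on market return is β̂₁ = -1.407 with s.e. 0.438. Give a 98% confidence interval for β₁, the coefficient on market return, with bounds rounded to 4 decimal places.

df = n − k − 1 = 389 − 2 − 1 = 386.
t* = t_{0.01, 386} = 2.336047.
Margin = t* × SE = 2.336047 × 0.438 = 1.023189.
CI: -1.407 ± 1.023189 → (-2.4302, -0.3838).
With 98% confidence, each one-unit increase in market return is associated with a change of between -2.4302 and -0.3838 % in stock return, holding the other predictors fixed.

(-2.4302, -0.3838)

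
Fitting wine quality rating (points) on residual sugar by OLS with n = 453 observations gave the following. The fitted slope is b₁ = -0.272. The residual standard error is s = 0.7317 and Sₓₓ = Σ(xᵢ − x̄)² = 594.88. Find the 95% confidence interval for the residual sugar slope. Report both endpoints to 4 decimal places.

SE(b₁) = s/√Sₓₓ = 0.7317/√594.88 = 0.0299998.
df = n − 2 = 451.
t* = t_{0.025, 451} = 1.965238.
Margin = t* × SE = 1.965238 × 0.0299998 = 0.058957.
CI: -0.272 ± 0.058957 → (-0.3310, -0.2130).
With 95% confidence, each one-unit increase in residual sugar is associated with a change of between -0.3310 and -0.2130 points in wine quality rating.

(-0.3310, -0.2130)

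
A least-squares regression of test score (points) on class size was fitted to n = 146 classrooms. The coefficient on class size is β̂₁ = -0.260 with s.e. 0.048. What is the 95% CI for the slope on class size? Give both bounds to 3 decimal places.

df = n − 2 = 146 − 2 = 144.
t* = t_{0.025, 144} = 1.976575.
Margin = t* × SE = 1.976575 × 0.048 = 0.09488.
CI: -0.260 ± 0.09488 → (-0.355, -0.165).
With 95% confidence, each one-unit increase in class size is associated with a change of between -0.355 and -0.165 points in test score.

(-0.355, -0.165)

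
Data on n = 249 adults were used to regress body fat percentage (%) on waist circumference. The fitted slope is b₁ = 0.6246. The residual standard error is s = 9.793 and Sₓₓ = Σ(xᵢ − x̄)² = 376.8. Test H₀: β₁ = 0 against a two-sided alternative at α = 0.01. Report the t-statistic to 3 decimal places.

t = 1.238

SE(b₁) = s/√Sₓₓ = 9.793/√376.8 = 0.504499.
t = 0.6246 / 0.504499 = 1.238.
df = n − 2 = 247.
Two-sided p ≈ 0.2169, which is ≥ 0.01, so fail to reject H₀.
The data do not give significant evidence of an association between waist circumference and body fat percentage.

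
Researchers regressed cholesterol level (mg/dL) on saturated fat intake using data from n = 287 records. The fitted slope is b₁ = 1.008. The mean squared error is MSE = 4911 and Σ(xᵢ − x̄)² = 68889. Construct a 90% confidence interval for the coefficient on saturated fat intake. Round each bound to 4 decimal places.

(0.5674, 1.4486)

SE(b₁) = √(MSE/Sₓₓ) = √(4911/68889) = 0.266999.
df = n − 2 = 285.
t* = t_{0.05, 285} = 1.650218.
Margin = t* × SE = 1.650218 × 0.266999 = 0.440607.
CI: 1.008 ± 0.440607 → (0.5674, 1.4486).
With 90% confidence, each one-unit increase in saturated fat intake is associated with a change of between 0.5674 and 1.4486 mg/dL in cholesterol level.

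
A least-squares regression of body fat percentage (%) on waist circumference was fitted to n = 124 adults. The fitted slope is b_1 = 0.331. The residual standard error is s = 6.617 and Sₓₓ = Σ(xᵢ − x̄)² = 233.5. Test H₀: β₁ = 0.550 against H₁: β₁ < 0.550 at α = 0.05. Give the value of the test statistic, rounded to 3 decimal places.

SE(b_1) = s/√Sₓₓ = 6.617/√233.5 = 0.43303.
t = (0.331 − 0.550) / 0.43303 = -0.506.
df = n − 2 = 122.
One-sided p ≈ 0.3070, which is ≥ 0.05, so fail to reject H₀.
The data do not give significant evidence that the true slope on waist circumference is below 0.550 % per unit.

t = -0.506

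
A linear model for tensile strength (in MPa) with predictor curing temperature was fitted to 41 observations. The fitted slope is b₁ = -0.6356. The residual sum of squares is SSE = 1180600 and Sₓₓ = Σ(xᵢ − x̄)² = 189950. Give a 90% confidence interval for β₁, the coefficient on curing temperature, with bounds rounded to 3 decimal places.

(-1.308, 0.037)

MSE = SSE/(n − 2) = 1180600/39 = 30271.8.
SE(b₁) = √(MSE/Sₓₓ) = √(30271.8/189950) = 0.399208.
df = n − 2 = 39.
t* = t_{0.05, 39} = 1.684875.
Margin = t* × SE = 1.684875 × 0.399208 = 0.67262.
CI: -0.6356 ± 0.67262 → (-1.308, 0.037).
With 90% confidence, each one-unit increase in curing temperature is associated with a change of between -1.308 and 0.037 MPa in tensile strength.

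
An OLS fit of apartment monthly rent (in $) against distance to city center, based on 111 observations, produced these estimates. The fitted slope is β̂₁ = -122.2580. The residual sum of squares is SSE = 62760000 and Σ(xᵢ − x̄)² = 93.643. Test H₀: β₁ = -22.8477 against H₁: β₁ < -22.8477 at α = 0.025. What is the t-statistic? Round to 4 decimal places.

MSE = SSE/(n − 2) = 62760000/109 = 575780.
SE(β̂₁) = √(MSE/Sₓₓ) = √(575780/93.643) = 78.4134.
t = (-122.2580 − (-22.8477)) / 78.4134 = -1.2678.
df = n − 2 = 109.
One-sided p ≈ 0.1038, which is ≥ 0.025, so fail to reject H₀.
The data do not give significant evidence that the true slope on distance to city center is below -22.8477 $ per unit.

t = -1.2678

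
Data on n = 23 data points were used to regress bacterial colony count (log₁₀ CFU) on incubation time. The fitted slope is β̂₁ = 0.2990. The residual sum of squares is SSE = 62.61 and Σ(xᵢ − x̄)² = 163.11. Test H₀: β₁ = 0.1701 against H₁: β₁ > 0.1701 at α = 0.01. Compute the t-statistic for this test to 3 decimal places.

MSE = SSE/(n − 2) = 62.61/21 = 2.98143.
SE(β̂₁) = √(MSE/Sₓₓ) = √(2.98143/163.11) = 0.135199.
t = (0.2990 − 0.1701) / 0.135199 = 0.953.
df = n − 2 = 21.
One-sided p ≈ 0.1756, which is ≥ 0.01, so fail to reject H₀.
The data do not give significant evidence that the true slope on incubation time exceeds 0.1701 log₁₀ CFU per unit.

t = 0.953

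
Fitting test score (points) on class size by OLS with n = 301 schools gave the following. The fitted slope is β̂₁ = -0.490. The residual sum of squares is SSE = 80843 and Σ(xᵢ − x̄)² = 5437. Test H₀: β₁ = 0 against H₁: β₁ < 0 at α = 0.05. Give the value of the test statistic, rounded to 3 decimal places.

t = -2.197

MSE = SSE/(n − 2) = 80843/299 = 270.378.
SE(β̂₁) = √(MSE/Sₓₓ) = √(270.378/5437) = 0.223001.
t = -0.490 / 0.223001 = -2.197.
df = n − 2 = 299.
One-sided p ≈ 0.0144, which is < 0.05, so reject H₀.
There is evidence that the true slope on class size is negative.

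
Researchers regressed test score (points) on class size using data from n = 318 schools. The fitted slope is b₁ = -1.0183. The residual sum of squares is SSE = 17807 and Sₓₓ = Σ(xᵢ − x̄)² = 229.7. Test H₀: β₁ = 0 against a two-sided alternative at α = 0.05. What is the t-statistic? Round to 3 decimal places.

t = -2.056

MSE = SSE/(n − 2) = 17807/316 = 56.3513.
SE(b₁) = √(MSE/Sₓₓ) = √(56.3513/229.7) = 0.495303.
t = -1.0183 / 0.495303 = -2.056.
df = n − 2 = 316.
Two-sided p ≈ 0.0406, which is < 0.05, so reject H₀.
There is evidence that class size is associated with test score.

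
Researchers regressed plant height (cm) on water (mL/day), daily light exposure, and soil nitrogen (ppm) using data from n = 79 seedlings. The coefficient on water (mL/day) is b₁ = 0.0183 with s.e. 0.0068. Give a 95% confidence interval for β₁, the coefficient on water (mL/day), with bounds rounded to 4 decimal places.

(0.0048, 0.0318)

df = n − k − 1 = 79 − 3 − 1 = 75.
t* = t_{0.025, 75} = 1.992102.
Margin = t* × SE = 1.992102 × 0.0068 = 0.013546.
CI: 0.0183 ± 0.013546 → (0.0048, 0.0318).
With 95% confidence, each one-unit increase in water (mL/day) is associated with a change of between 0.0048 and 0.0318 cm in plant height, holding the other predictors fixed.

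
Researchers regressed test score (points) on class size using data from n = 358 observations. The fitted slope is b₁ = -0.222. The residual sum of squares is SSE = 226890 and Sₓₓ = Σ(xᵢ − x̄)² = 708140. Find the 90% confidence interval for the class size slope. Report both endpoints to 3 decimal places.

(-0.271, -0.173)

MSE = SSE/(n − 2) = 226890/356 = 637.331.
SE(b₁) = √(MSE/Sₓₓ) = √(637.331/708140) = 0.0300001.
df = n − 2 = 356.
t* = t_{0.05, 356} = 1.649145.
Margin = t* × SE = 1.649145 × 0.0300001 = 0.04947.
CI: -0.222 ± 0.04947 → (-0.271, -0.173).
With 90% confidence, each one-unit increase in class size is associated with a change of between -0.271 and -0.173 points in test score.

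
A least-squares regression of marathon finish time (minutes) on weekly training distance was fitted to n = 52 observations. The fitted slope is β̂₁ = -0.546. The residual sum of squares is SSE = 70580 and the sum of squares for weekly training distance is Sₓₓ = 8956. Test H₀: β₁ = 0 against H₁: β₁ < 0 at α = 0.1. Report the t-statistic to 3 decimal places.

MSE = SSE/(n − 2) = 70580/50 = 1411.6.
SE(β̂₁) = √(MSE/Sₓₓ) = √(1411.6/8956) = 0.397008.
t = -0.546 / 0.397008 = -1.375.
df = n − 2 = 50.
One-sided p ≈ 0.0876, which is < 0.1, so reject H₀.
There is evidence that the true slope on weekly training distance is negative.

t = -1.375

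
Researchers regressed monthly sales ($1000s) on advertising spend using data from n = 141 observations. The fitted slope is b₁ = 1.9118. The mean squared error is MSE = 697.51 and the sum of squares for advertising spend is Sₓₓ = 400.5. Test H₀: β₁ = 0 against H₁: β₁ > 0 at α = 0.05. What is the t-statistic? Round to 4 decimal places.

SE(b₁) = √(MSE/Sₓₓ) = √(697.51/400.5) = 1.3197.
t = 1.9118 / 1.3197 = 1.4487.
df = n − 2 = 139.
One-sided p ≈ 0.0748, which is ≥ 0.05, so fail to reject H₀.
The data do not give significant evidence that the true slope on advertising spend is positive.

t = 1.4487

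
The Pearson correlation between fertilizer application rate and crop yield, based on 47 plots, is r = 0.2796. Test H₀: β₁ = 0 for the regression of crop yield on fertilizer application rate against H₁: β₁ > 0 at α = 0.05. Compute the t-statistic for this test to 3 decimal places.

t = 1.954

t = r·√(n − 2)/√(1 − r²) = 0.2796·√45/√0.921824 = 1.954.
df = n − 2 = 45.
One-sided p ≈ 0.0285, which is < 0.05, so reject H₀.
There is evidence of a linear association between fertilizer application rate and crop yield.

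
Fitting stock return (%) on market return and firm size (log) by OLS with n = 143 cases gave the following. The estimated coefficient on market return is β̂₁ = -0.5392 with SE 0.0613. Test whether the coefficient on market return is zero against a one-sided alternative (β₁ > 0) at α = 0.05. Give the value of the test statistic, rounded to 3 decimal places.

H₀: β₁ = 0 vs H₁: β₁ > 0.
t = (β̂₁ − β₁⁰)/SE = -0.5392 / 0.0613 = -8.796.
df = n − k − 1 = 143 − 2 − 1 = 140.
One-sided p ≈ 1.0000, which is ≥ 0.05, so fail to reject H₀.
The data do not give significant evidence that the true slope on market return is positive, holding the other predictors fixed.

t = -8.796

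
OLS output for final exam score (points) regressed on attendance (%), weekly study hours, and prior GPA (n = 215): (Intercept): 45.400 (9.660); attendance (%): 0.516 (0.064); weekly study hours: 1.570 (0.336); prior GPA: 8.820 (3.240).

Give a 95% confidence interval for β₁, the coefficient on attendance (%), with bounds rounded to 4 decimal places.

Read off: b = 0.516, SE = 0.064 for attendance (%).
df = n − k − 1 = 215 − 3 − 1 = 211.
t* = t_{0.025, 211} = 1.971271.
Margin = t* × SE = 1.971271 × 0.064 = 0.126161.
CI: 0.516 ± 0.126161 → (0.3898, 0.6422).

(0.3898, 0.6422)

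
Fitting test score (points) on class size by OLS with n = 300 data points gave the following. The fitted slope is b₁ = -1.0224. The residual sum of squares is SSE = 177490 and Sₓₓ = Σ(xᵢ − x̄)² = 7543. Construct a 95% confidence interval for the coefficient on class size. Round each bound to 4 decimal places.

MSE = SSE/(n − 2) = 177490/298 = 595.604.
SE(b₁) = √(MSE/Sₓₓ) = √(595.604/7543) = 0.281.
df = n − 2 = 298.
t* = t_{0.025, 298} = 1.967957.
Margin = t* × SE = 1.967957 × 0.281 = 0.552996.
CI: -1.0224 ± 0.552996 → (-1.5754, -0.4694).
With 95% confidence, each one-unit increase in class size is associated with a change of between -1.5754 and -0.4694 points in test score.

(-1.5754, -0.4694)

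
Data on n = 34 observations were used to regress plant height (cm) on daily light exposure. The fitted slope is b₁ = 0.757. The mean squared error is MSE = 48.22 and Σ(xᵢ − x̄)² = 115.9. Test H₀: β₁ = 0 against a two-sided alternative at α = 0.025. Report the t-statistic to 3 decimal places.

SE(b₁) = √(MSE/Sₓₓ) = √(48.22/115.9) = 0.645018.
t = 0.757 / 0.645018 = 1.174.
df = n − 2 = 32.
Two-sided p ≈ 0.2492, which is ≥ 0.025, so fail to reject H₀.
The data do not give significant evidence of an association between daily light exposure and plant height.

t = 1.174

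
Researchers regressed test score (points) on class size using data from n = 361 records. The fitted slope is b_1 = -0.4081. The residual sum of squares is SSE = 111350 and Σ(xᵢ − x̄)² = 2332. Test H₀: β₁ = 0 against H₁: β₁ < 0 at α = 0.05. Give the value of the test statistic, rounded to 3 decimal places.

t = -1.119

MSE = SSE/(n − 2) = 111350/359 = 310.167.
SE(b_1) = √(MSE/Sₓₓ) = √(310.167/2332) = 0.364698.
t = -0.4081 / 0.364698 = -1.119.
df = n − 2 = 359.
One-sided p ≈ 0.1319, which is ≥ 0.05, so fail to reject H₀.
The data do not give significant evidence that the true slope on class size is negative.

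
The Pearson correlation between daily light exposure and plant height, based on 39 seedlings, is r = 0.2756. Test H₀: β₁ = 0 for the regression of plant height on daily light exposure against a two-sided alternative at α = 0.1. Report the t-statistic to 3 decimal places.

t = r·√(n − 2)/√(1 − r²) = 0.2756·√37/√0.924045 = 1.744.
df = n − 2 = 37.
Two-sided p ≈ 0.0895, which is < 0.1, so reject H₀.
There is evidence of a linear association between daily light exposure and plant height.

t = 1.744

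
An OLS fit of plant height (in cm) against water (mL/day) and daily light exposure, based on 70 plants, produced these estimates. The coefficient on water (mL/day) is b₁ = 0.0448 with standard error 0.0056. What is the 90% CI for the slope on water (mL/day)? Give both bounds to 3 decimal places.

df = n − k − 1 = 70 − 2 − 1 = 67.
t* = t_{0.05, 67} = 1.667916.
Margin = t* × SE = 1.667916 × 0.0056 = 0.00934.
CI: 0.0448 ± 0.00934 → (0.035, 0.054).
With 90% confidence, each one-unit increase in water (mL/day) is associated with a change of between 0.035 and 0.054 cm in plant height, holding the other predictors fixed.

(0.035, 0.054)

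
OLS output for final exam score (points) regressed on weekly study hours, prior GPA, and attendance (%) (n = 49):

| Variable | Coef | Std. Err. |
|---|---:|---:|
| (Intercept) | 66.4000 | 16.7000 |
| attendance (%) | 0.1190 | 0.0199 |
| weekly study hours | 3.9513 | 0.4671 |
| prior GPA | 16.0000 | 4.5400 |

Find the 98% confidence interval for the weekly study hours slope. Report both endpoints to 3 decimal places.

Read off: b = 3.9513, SE = 0.4671 for weekly study hours.
df = n − k − 1 = 49 − 3 − 1 = 45.
t* = t_{0.01, 45} = 2.412116.
Margin = t* × SE = 2.412116 × 0.4671 = 1.12670.
CI: 3.9513 ± 1.12670 → (2.825, 5.078).

(2.825, 5.078)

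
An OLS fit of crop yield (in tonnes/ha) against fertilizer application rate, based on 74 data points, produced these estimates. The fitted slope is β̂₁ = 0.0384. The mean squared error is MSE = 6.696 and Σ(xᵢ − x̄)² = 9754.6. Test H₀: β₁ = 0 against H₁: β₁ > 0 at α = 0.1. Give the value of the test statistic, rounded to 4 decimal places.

t = 1.4656

SE(β̂₁) = √(MSE/Sₓₓ) = √(6.696/9754.6) = 0.0262001.
t = 0.0384 / 0.0262001 = 1.4656.
df = n − 2 = 72.
One-sided p ≈ 0.0735, which is < 0.1, so reject H₀.
There is evidence that the true slope on fertilizer application rate is positive.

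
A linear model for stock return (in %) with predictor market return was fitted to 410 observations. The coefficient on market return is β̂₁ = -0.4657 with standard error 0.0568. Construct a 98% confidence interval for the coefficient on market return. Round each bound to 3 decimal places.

(-0.598, -0.333)

df = n − 2 = 410 − 2 = 408.
t* = t_{0.01, 408} = 2.335522.
Margin = t* × SE = 2.335522 × 0.0568 = 0.13266.
CI: -0.4657 ± 0.13266 → (-0.598, -0.333).
With 98% confidence, each one-unit increase in market return is associated with a change of between -0.598 and -0.333 % in stock return.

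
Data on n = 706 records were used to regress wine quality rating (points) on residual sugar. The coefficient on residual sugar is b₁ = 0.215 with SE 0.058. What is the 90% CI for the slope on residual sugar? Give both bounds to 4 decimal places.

df = n − 2 = 706 − 2 = 704.
t* = t_{0.05, 704} = 1.647021.
Margin = t* × SE = 1.647021 × 0.058 = 0.095527.
CI: 0.215 ± 0.095527 → (0.1195, 0.3105).
With 90% confidence, each one-unit increase in residual sugar is associated with a change of between 0.1195 and 0.3105 points in wine quality rating.

(0.1195, 0.3105)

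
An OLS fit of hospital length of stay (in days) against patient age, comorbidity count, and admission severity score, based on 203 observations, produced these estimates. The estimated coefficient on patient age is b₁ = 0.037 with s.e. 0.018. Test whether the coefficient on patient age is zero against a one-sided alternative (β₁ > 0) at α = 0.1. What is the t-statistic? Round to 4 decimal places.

t = 2.0556

H₀: β₁ = 0 vs H₁: β₁ > 0.
t = (b₁ − β₁⁰)/SE = 0.037 / 0.018 = 2.0556.
df = n − k − 1 = 203 − 3 − 1 = 199.
One-sided p ≈ 0.0206, which is < 0.1, so reject H₀.
There is evidence that the true slope on patient age is positive, holding the other predictors fixed.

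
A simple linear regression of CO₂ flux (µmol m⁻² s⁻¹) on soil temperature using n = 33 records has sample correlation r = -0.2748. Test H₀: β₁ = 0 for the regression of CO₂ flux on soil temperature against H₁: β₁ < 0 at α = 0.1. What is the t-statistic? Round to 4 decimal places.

t = r·√(n − 2)/√(1 − r²) = -0.2748·√31/√0.924485 = -1.5913.
df = n − 2 = 31.
One-sided p ≈ 0.0608, which is < 0.1, so reject H₀.
There is evidence of a linear association between soil temperature and CO₂ flux.

t = -1.5913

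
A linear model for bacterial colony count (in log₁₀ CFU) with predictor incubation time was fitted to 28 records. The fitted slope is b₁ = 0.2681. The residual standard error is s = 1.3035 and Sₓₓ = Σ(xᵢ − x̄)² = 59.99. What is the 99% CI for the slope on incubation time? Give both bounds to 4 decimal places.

(-0.1995, 0.7357)

SE(b₁) = s/√Sₓₓ = 1.3035/√59.99 = 0.168295.
df = n − 2 = 26.
t* = t_{0.005, 26} = 2.778715.
Margin = t* × SE = 2.778715 × 0.168295 = 0.467644.
CI: 0.2681 ± 0.467644 → (-0.1995, 0.7357).
With 99% confidence, each one-unit increase in incubation time is associated with a change of between -0.1995 and 0.7357 log₁₀ CFU in bacterial colony count.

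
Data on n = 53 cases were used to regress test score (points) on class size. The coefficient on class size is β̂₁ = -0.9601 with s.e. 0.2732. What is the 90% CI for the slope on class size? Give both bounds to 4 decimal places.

df = n − 2 = 53 − 2 = 51.
t* = t_{0.05, 51} = 1.675285.
Margin = t* × SE = 1.675285 × 0.2732 = 0.457688.
CI: -0.9601 ± 0.457688 → (-1.4178, -0.5024).
With 90% confidence, each one-unit increase in class size is associated with a change of between -1.4178 and -0.5024 points in test score.

(-1.4178, -0.5024)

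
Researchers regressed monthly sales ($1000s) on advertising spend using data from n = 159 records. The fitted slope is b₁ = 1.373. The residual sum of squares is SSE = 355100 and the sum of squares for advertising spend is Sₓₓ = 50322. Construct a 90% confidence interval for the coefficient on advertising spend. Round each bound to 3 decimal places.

MSE = SSE/(n − 2) = 355100/157 = 2261.78.
SE(b₁) = √(MSE/Sₓₓ) = √(2261.78/50322) = 0.212005.
df = n − 2 = 157.
t* = t_{0.05, 157} = 1.654617.
Margin = t* × SE = 1.654617 × 0.212005 = 0.35079.
CI: 1.373 ± 0.35079 → (1.022, 1.724).
With 90% confidence, each one-unit increase in advertising spend is associated with a change of between 1.022 and 1.724 $1000s in monthly sales.

(1.022, 1.724)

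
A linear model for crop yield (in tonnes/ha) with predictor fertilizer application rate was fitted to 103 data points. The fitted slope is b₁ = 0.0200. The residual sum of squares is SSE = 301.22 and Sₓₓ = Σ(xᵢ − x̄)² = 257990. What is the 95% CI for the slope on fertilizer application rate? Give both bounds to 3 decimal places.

MSE = SSE/(n − 2) = 301.22/101 = 2.98238.
SE(b₁) = √(MSE/Sₓₓ) = √(2.98238/257990) = 0.00340001.
df = n − 2 = 101.
t* = t_{0.025, 101} = 1.983731.
Margin = t* × SE = 1.983731 × 0.00340001 = 0.00674.
CI: 0.0200 ± 0.00674 → (0.013, 0.027).
With 95% confidence, each one-unit increase in fertilizer application rate is associated with a change of between 0.013 and 0.027 tonnes/ha in crop yield.

(0.013, 0.027)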